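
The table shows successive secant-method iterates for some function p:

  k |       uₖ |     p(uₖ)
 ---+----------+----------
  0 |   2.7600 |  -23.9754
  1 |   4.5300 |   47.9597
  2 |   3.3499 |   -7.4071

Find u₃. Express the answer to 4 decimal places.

3.5078

u₃ = 3.3499 − (-7.4071)·(3.3499 − 4.5300) / (-7.4071 − 47.9597)
   = 3.3499 − (8.741119)/(-55.366800) = 3.507777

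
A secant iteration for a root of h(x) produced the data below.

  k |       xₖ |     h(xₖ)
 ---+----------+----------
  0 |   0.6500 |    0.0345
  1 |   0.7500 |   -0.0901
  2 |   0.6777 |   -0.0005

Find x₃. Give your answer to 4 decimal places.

x₃ = 0.6777 − (-0.0005)·(0.6777 − 0.7500) / (-0.0005 − (-0.0901))
   = 0.6777 − (0.000036)/(0.089600) = 0.677297

0.6773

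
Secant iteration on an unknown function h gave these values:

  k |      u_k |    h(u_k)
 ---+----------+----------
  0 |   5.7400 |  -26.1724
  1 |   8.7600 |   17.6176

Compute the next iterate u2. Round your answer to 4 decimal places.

7.5450

u2 = 8.7600 − 17.6176·(8.7600 − 5.7400) / (17.6176 − (-26.1724))
   = 8.7600 − (53.205152)/(43.790000) = 7.544993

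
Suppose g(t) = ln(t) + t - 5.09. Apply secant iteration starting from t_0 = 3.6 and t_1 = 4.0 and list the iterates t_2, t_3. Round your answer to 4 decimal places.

3.7655, 3.7644

g(3.6) = -0.209066, g(4.0) = 0.296294
t_2 = 4.000000 − 0.296294·(4.000000 − 3.600000) / (0.296294 − (-0.209066)) = 4.000000 − (0.118518)/(0.505361) = 3.765479
g(3.765479) = 0.001354
t_3 = 3.765479 − 0.001354·(3.765479 − 4.000000) / (0.001354 − 0.296294) = 3.765479 − (-0.000318)/(-0.294941) = 3.764402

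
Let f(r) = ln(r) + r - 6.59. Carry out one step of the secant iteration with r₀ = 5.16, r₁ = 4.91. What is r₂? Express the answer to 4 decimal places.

4.9840

f(5.16) = 0.210937, f(4.91) = -0.088726
r₂ = 4.910000 − (-0.088726)·(4.910000 − 5.160000) / (-0.088726 − 0.210937) = 4.910000 − (0.022182)/(-0.299663) = 4.984022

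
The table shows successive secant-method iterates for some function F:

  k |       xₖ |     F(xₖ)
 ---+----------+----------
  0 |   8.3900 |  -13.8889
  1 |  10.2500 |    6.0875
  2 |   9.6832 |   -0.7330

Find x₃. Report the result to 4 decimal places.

x₃ = 9.6832 − (-0.7330)·(9.6832 − 10.2500) / (-0.7330 − 6.0875)
   = 9.6832 − (0.415464)/(-6.820500) = 9.744114

9.7441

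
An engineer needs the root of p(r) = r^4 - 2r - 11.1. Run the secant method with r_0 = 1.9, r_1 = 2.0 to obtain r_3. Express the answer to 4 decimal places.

p(1.9) = -1.867900, p(2.0) = 0.900000
r_2 = 2.000000 − 0.900000·(2.000000 − 1.900000) / (0.900000 − (-1.867900)) = 2.000000 − (0.090000)/(2.767900) = 1.967484
p(1.967484) = -0.050368
r_3 = 1.967484 − (-0.050368)·(1.967484 − 2.000000) / (-0.050368 − 0.900000) = 1.967484 − (0.001638)/(-0.950368) = 1.969208

1.9692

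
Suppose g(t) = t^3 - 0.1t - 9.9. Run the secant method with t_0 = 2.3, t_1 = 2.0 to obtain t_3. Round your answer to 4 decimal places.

2.1636

g(2.3) = 2.037000, g(2.0) = -2.100000
t_2 = 2.000000 − (-2.100000)·(2.000000 − 2.300000) / (-2.100000 − 2.037000) = 2.000000 − (0.630000)/(-4.137000) = 2.152284
g(2.152284) = -0.145143
t_3 = 2.152284 − (-0.145143)·(2.152284 − 2.000000) / (-0.145143 − (-2.100000)) = 2.152284 − (-0.022103)/(1.954857) = 2.163591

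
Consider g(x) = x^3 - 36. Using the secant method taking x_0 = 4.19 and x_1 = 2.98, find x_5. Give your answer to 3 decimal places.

g(4.19) = 37.56006, g(2.98) = -9.53641
x_2 = 2.98000 − (-9.53641)·(2.98000 − 4.19000) / (-9.53641 − 37.56006) = 2.98000 − (11.53905)/(-47.09647) = 3.22501
g(3.22501) = -2.45771
x_3 = 3.22501 − (-2.45771)·(3.22501 − 2.98000) / (-2.45771 − (-9.53641)) = 3.22501 − (-0.60216)/(7.07870) = 3.31008
g(3.31008) = 0.26717
x_4 = 3.31008 − 0.26717·(3.31008 − 3.22501) / (0.26717 − (-2.45771)) = 3.31008 − (0.02273)/(2.72487) = 3.30173
g(3.30173) = -0.00629
x_5 = 3.30173 − (-0.00629)·(3.30173 − 3.31008) / (-0.00629 − 0.26717) = 3.30173 − (0.00005)/(-0.27346) = 3.30193

3.302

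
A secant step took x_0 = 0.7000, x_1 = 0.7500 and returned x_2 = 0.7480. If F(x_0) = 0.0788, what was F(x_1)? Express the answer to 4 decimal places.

The secant line through (0.7000, 0.0788) and (0.7500, F(x_1)) crosses zero at x_2 = 0.7480.
So (0.7000, 0.0788), (0.7500, F(x_1)), (0.7480, 0) are collinear:
F(x_1) = 0.0788 · (0.7500 − 0.7480) / (0.7000 − 0.7480) = 0.0788 · (0.002000)/(-0.048000) = -0.003283

-0.0033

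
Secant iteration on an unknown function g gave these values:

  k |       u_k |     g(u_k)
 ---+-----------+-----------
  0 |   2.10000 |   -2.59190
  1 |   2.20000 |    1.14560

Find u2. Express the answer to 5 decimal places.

u2 = 2.20000 − 1.14560·(2.20000 − 2.10000) / (1.14560 − (-2.59190))
   = 2.20000 − (0.1145600)/(3.7375000) = 2.1693485

2.16935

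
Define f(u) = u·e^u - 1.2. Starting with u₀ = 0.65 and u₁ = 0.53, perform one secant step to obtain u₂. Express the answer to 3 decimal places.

f(0.65) = 0.04510, f(0.53) = -0.29957
u₂ = 0.53000 − (-0.29957)·(0.53000 − 0.65000) / (-0.29957 − 0.04510) = 0.53000 − (0.03595)/(-0.34467) = 0.63430

0.634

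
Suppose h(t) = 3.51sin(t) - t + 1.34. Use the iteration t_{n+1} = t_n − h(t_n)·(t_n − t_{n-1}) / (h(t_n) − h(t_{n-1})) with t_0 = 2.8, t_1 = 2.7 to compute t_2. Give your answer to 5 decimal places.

2.73302

h(2.8) = -0.2841916, h(2.7) = 0.1401034
t_2 = 2.7000000 − 0.1401034·(2.7000000 − 2.8000000) / (0.1401034 − (-0.2841916)) = 2.7000000 − (-0.0140103)/(0.4242950) = 2.7330203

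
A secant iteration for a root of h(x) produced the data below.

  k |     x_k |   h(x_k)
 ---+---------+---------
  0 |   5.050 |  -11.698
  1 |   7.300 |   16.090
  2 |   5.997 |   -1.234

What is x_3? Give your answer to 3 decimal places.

6.090

x_3 = 5.997 − (-1.234)·(5.997 − 7.300) / (-1.234 − 16.090)
   = 5.997 − (1.60790)/(-17.32400) = 6.08981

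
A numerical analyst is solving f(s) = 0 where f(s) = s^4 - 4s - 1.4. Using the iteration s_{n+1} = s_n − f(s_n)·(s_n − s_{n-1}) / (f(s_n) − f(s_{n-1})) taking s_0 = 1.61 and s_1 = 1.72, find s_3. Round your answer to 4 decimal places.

f(1.61) = -1.121018, f(1.72) = 0.472131
s_2 = 1.720000 − 0.472131·(1.720000 − 1.610000) / (0.472131 − (-1.121018)) = 1.720000 − (0.051934)/(1.593148) = 1.687401
f(1.687401) = -0.042354
s_3 = 1.687401 − (-0.042354)·(1.687401 − 1.720000) / (-0.042354 − 0.472131) = 1.687401 − (0.001381)/(-0.514485) = 1.690085

1.6901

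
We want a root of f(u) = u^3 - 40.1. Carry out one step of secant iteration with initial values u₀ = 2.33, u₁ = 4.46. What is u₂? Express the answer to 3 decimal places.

f(2.33) = -27.45066, f(4.46) = 48.61654
u₂ = 4.46000 − 48.61654·(4.46000 − 2.33000) / (48.61654 − (-27.45066)) = 4.46000 − (103.55322)/(76.06720) = 3.09866

3.099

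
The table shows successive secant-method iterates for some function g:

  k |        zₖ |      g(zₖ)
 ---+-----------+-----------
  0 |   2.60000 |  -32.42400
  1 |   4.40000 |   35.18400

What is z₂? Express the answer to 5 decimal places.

3.46326

z₂ = 4.40000 − 35.18400·(4.40000 − 2.60000) / (35.18400 − (-32.42400))
   = 4.40000 − (63.3312000)/(67.6080000) = 3.4632588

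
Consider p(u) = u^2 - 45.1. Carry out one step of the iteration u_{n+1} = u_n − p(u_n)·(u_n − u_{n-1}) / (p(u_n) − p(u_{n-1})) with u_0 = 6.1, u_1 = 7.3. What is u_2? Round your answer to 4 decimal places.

6.6888

p(6.1) = -7.890000, p(7.3) = 8.190000
u_2 = 7.300000 − 8.190000·(7.300000 − 6.100000) / (8.190000 − (-7.890000)) = 7.300000 − (9.828000)/(16.080000) = 6.688806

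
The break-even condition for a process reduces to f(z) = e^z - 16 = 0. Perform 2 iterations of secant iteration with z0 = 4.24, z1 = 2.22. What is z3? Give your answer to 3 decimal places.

f(4.24) = 53.40785, f(2.22) = -6.79267
z2 = 2.22000 − (-6.79267)·(2.22000 − 4.24000) / (-6.79267 − 53.40785) = 2.22000 − (13.72119)/(-60.20052) = 2.44792
f(2.44792) = -4.43568
z3 = 2.44792 − (-4.43568)·(2.44792 − 2.22000) / (-4.43568 − (-6.79267)) = 2.44792 − (-1.01100)/(2.35699) = 2.87686

2.877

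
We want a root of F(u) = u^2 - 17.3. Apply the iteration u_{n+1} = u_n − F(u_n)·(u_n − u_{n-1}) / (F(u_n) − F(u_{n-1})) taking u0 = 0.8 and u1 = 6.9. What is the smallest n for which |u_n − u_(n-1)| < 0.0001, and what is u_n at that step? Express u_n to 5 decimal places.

n = 7, u_n = 4.15933

F(0.8) = -16.6600000, F(6.9) = 30.3100000
u2 = 6.9000000 − 30.3100000·(6.1000000)/(46.9700000) = 2.9636364;  |Δ| = 3.9363636
F(2.9636364) = -8.5168595
u3 = 2.9636364 − (-8.5168595)·(-3.9363636)/(-38.8268595) = 3.8270968;  |Δ| = 0.8634604
F(3.8270968) = -2.6533303
u4 = 3.8270968 − (-2.6533303)·(0.8634604)/(5.8635292) = 4.2178249;  |Δ| = 0.3907281
F(4.2178249) = 0.4900467
u5 = 4.2178249 − 0.4900467·(0.3907281)/(3.1433770) = 4.1569111;  |Δ| = 0.0609138
F(4.1569111) = -0.0200902
u6 = 4.1569111 − (-0.0200902)·(-0.0609138)/(-0.5101369) = 4.1593100;  |Δ| = 0.0023989
F(4.1593100) = -0.0001404
u7 = 4.1593100 − (-0.0001404)·(0.0023989)/(0.0199499) = 4.1593269;  |Δ| = 0.0000169
|u7 − u6| = 0.0000169 < 0.0001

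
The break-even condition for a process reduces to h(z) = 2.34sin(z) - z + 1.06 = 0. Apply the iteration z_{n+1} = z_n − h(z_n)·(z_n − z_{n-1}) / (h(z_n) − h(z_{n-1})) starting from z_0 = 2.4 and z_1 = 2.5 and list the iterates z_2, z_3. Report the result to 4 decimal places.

h(2.4) = 0.240584, h(2.5) = -0.039575
z_2 = 2.500000 − (-0.039575)·(2.500000 − 2.400000) / (-0.039575 − 0.240584) = 2.500000 − (-0.003958)/(-0.280159) = 2.485874
h(2.485874) = 0.000892
z_3 = 2.485874 − 0.000892·(2.485874 − 2.500000) / (0.000892 − (-0.039575)) = 2.485874 − (-0.000013)/(0.040467) = 2.486185

2.4859, 2.4862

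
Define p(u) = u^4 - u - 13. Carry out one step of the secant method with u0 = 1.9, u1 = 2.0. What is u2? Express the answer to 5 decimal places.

1.96513

p(1.9) = -1.8679000, p(2.0) = 1.0000000
u2 = 2.0000000 − 1.0000000·(2.0000000 − 1.9000000) / (1.0000000 − (-1.8679000)) = 2.0000000 − (0.1000000)/(2.8679000) = 1.9651313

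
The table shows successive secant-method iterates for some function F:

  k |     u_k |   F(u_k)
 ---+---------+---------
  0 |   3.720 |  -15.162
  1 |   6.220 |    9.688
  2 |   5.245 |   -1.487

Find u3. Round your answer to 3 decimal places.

5.375

u3 = 5.245 − (-1.487)·(5.245 − 6.220) / (-1.487 − 9.688)
   = 5.245 − (1.44982)/(-11.17500) = 5.37474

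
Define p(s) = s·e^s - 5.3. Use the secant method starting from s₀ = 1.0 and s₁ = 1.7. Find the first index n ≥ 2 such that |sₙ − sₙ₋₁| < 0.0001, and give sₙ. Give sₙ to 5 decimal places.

n = 6, sₙ = 1.36013

p(1.0) = -2.5817182, p(1.7) = 4.0057106
s₂ = 1.7000000 − 4.0057106·(0.7000000)/(6.5874287) = 1.2743411;  |Δ| = 0.4256589
p(1.2743411) = -0.7425173
s₃ = 1.2743411 − (-0.7425173)·(-0.4256589)/(-4.7482279) = 1.3409047;  |Δ| = 0.0665636
p(1.3409047) = -0.1743914
s₄ = 1.3409047 − (-0.1743914)·(0.0665636)/(0.5681259) = 1.3613370;  |Δ| = 0.0204323
p(1.3613370) = 0.0111285
s₅ = 1.3613370 − 0.0111285·(0.0204323)/(0.1855198) = 1.3601114;  |Δ| = 0.0012256
p(1.3601114) = -0.0001529
s₆ = 1.3601114 − (-0.0001529)·(-0.0012256)/(-0.0112814) = 1.3601280;  |Δ| = 0.0000166
|s₆ − s₅| = 0.0000166 < 0.0001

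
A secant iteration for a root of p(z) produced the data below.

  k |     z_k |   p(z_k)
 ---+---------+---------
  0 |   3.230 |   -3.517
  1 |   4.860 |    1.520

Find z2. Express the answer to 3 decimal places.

4.368

z2 = 4.860 − 1.520·(4.860 − 3.230) / (1.520 − (-3.517))
   = 4.860 − (2.47760)/(5.03700) = 4.36812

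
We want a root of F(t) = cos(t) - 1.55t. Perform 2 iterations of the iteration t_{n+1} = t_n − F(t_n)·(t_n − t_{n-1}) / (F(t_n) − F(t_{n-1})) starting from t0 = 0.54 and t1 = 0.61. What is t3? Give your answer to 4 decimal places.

F(0.54) = 0.020709, F(0.61) = -0.125852
t2 = 0.610000 − (-0.125852)·(0.610000 − 0.540000) / (-0.125852 − 0.020709) = 0.610000 − (-0.008810)/(-0.146561) = 0.549891
F(0.549891) = 0.000251
t3 = 0.549891 − 0.000251·(0.549891 − 0.610000) / (0.000251 − (-0.125852)) = 0.549891 − (-0.000015)/(0.126103) = 0.550010

0.5500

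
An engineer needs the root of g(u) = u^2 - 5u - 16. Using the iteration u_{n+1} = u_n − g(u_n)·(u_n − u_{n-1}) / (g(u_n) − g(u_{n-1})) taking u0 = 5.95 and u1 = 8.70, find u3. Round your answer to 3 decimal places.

7.190

g(5.95) = -10.34750, g(8.70) = 16.19000
u2 = 8.70000 − 16.19000·(8.70000 − 5.95000) / (16.19000 − (-10.34750)) = 8.70000 − (44.52250)/(26.53750) = 7.02228
g(7.02228) = -1.79899
u3 = 7.02228 − (-1.79899)·(7.02228 − 8.70000) / (-1.79899 − 16.19000) = 7.02228 − (3.01819)/(-17.98899) = 7.19006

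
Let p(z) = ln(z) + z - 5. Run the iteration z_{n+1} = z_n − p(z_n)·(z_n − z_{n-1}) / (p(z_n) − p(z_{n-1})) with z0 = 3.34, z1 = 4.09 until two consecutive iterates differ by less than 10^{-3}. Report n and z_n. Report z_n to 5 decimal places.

p(3.34) = -0.4540292, p(4.09) = 0.4985450
z2 = 4.0900000 − 0.4985450·(0.7500000)/(0.9525742) = 3.6974755;  |Δ| = 0.3925245
p(3.6974755) = 0.0051257
z3 = 3.6974755 − 0.0051257·(-0.3925245)/(-0.4934192) = 3.6933978;  |Δ| = 0.0040776
p(3.6933978) = -0.0000553
z4 = 3.6933978 − (-0.0000553)·(-0.0040776)/(-0.0051811) = 3.6934414;  |Δ| = 0.0000435
|z4 − z3| = 0.0000435 < 10^{-3}

n = 4, z_n = 3.69344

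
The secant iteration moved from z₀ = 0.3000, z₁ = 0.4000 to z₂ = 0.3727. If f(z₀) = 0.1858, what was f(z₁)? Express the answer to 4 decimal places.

-0.0698

The secant line through (0.3000, 0.1858) and (0.4000, f(z₁)) crosses zero at z₂ = 0.3727.
So (0.3000, 0.1858), (0.4000, f(z₁)), (0.3727, 0) are collinear:
f(z₁) = 0.1858 · (0.4000 − 0.3727) / (0.3000 − 0.3727) = 0.1858 · (0.027300)/(-0.072700) = -0.069771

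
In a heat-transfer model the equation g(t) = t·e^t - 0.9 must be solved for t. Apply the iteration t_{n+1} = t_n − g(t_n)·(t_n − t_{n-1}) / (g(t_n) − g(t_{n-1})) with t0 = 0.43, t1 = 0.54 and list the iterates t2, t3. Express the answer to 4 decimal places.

g(0.43) = -0.238979, g(0.54) = 0.026644
t2 = 0.540000 − 0.026644·(0.540000 − 0.430000) / (0.026644 − (-0.238979)) = 0.540000 − (0.002931)/(0.265623) = 0.528966
g(0.528966) = -0.002251
t3 = 0.528966 − (-0.002251)·(0.528966 − 0.540000) / (-0.002251 − 0.026644) = 0.528966 − (0.000025)/(-0.028894) = 0.529826

0.5290, 0.5298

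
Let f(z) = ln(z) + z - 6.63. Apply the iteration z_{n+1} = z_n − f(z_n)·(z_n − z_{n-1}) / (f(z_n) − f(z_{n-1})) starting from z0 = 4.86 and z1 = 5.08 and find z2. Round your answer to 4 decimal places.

f(4.86) = -0.188962, f(5.08) = 0.075311
z2 = 5.080000 − 0.075311·(5.080000 − 4.860000) / (0.075311 − (-0.188962)) = 5.080000 − (0.016568)/(0.264273) = 5.017305

5.0173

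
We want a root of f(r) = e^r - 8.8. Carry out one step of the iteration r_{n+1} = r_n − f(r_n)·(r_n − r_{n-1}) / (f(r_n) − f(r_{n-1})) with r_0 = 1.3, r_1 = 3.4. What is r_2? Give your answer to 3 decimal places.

f(1.3) = -5.13070, f(3.4) = 21.16410
r_2 = 3.40000 − 21.16410·(3.40000 − 1.30000) / (21.16410 − (-5.13070)) = 3.40000 − (44.44461)/(26.29480) = 1.70976

1.710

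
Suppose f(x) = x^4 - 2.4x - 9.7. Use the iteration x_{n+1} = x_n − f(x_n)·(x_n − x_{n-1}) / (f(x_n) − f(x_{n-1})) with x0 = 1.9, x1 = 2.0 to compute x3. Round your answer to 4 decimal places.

1.9470

f(1.9) = -1.227900, f(2.0) = 1.500000
x2 = 2.000000 − 1.500000·(2.000000 − 1.900000) / (1.500000 − (-1.227900)) = 2.000000 − (0.150000)/(2.727900) = 1.945013
f(1.945013) = -0.056380
x3 = 1.945013 − (-0.056380)·(1.945013 − 2.000000) / (-0.056380 − 1.500000) = 1.945013 − (0.003100)/(-1.556380) = 1.947005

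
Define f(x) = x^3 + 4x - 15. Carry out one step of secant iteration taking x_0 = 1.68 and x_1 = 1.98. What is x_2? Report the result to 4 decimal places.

f(1.68) = -3.538368, f(1.98) = 0.682392
x_2 = 1.980000 − 0.682392·(1.980000 − 1.680000) / (0.682392 − (-3.538368)) = 1.980000 − (0.204718)/(4.220760) = 1.931497

1.9315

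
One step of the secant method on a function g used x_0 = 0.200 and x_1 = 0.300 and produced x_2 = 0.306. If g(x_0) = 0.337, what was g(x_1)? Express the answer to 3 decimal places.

The secant line through (0.200, 0.337) and (0.300, g(x_1)) crosses zero at x_2 = 0.306.
So (0.200, 0.337), (0.300, g(x_1)), (0.306, 0) are collinear:
g(x_1) = 0.337 · (0.300 − 0.306) / (0.200 − 0.306) = 0.337 · (-0.00600)/(-0.10600) = 0.01908

0.019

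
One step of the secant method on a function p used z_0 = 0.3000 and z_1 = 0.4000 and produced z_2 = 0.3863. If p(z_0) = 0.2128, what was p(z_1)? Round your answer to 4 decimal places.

The secant line through (0.3000, 0.2128) and (0.4000, p(z_1)) crosses zero at z_2 = 0.3863.
So (0.3000, 0.2128), (0.4000, p(z_1)), (0.3863, 0) are collinear:
p(z_1) = 0.2128 · (0.4000 − 0.3863) / (0.3000 − 0.3863) = 0.2128 · (0.013700)/(-0.086300) = -0.033782

-0.0338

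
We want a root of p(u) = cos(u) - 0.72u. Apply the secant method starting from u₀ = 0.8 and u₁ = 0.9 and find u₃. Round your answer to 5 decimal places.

p(0.8) = 0.1207067, p(0.9) = -0.0263900
u₂ = 0.9000000 − (-0.0263900)·(0.9000000 − 0.8000000) / (-0.0263900 − 0.1207067) = 0.9000000 − (-0.0026390)/(-0.1470967) = 0.8820594
p(0.8820594) = 0.0004798
u₃ = 0.8820594 − 0.0004798·(0.8820594 − 0.9000000) / (0.0004798 − (-0.0263900)) = 0.8820594 − (-0.0000086)/(0.0268698) = 0.8823797

0.88238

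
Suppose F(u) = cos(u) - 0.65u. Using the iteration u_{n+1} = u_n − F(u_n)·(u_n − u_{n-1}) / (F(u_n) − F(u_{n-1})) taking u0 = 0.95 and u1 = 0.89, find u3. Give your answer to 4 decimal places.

0.9254

F(0.95) = -0.035817, F(0.89) = 0.050912
u2 = 0.890000 − 0.050912·(0.890000 − 0.950000) / (0.050912 − (-0.035817)) = 0.890000 − (-0.003055)/(0.086729) = 0.925221
F(0.925221) = 0.000264
u3 = 0.925221 − 0.000264·(0.925221 − 0.890000) / (0.000264 − 0.050912) = 0.925221 − (0.000009)/(-0.050648) = 0.925405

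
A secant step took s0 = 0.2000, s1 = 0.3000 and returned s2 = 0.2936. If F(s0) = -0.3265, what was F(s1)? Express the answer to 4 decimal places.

The secant line through (0.2000, -0.3265) and (0.3000, F(s1)) crosses zero at s2 = 0.2936.
So (0.2000, -0.3265), (0.3000, F(s1)), (0.2936, 0) are collinear:
F(s1) = -0.3265 · (0.3000 − 0.2936) / (0.2000 − 0.2936) = -0.3265 · (0.006400)/(-0.093600) = 0.022325

0.0223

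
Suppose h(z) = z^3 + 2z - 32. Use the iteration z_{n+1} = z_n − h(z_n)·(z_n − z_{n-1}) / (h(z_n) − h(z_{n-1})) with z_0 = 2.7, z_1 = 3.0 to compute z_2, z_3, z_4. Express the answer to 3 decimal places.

2.962, 2.965, 2.965

h(2.7) = -6.91700, h(3.0) = 1.00000
z_2 = 3.00000 − 1.00000·(3.00000 − 2.70000) / (1.00000 − (-6.91700)) = 3.00000 − (0.30000)/(7.91700) = 2.96211
h(2.96211) = -0.08603
z_3 = 2.96211 − (-0.08603)·(2.96211 − 3.00000) / (-0.08603 − 1.00000) = 2.96211 − (0.00326)/(-1.08603) = 2.96511
h(2.96511) = -0.00094
z_4 = 2.96511 − (-0.00094)·(2.96511 − 2.96211) / (-0.00094 − (-0.08603)) = 2.96511 − (0.00000)/(0.08510) = 2.96514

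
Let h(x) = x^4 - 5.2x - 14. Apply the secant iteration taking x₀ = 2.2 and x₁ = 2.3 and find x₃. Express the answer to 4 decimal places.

h(2.2) = -2.014400, h(2.3) = 2.024100
x₂ = 2.300000 − 2.024100·(2.300000 − 2.200000) / (2.024100 − (-2.014400)) = 2.300000 − (0.202410)/(4.038500) = 2.249880
h(2.249880) = -0.075941
x₃ = 2.249880 − (-0.075941)·(2.249880 − 2.300000) / (-0.075941 − 2.024100) = 2.249880 − (0.003806)/(-2.100041) = 2.251692

2.2517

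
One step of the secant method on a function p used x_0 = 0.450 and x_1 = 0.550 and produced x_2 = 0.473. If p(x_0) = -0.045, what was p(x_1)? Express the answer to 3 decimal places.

0.151

The secant line through (0.450, -0.045) and (0.550, p(x_1)) crosses zero at x_2 = 0.473.
So (0.450, -0.045), (0.550, p(x_1)), (0.473, 0) are collinear:
p(x_1) = -0.045 · (0.550 − 0.473) / (0.450 − 0.473) = -0.045 · (0.07700)/(-0.02300) = 0.15065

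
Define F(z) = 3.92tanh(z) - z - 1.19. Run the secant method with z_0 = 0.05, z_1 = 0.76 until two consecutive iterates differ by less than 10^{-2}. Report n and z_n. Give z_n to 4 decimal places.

F(0.05) = -1.044163, F(0.76) = 0.563022
z_2 = 0.760000 − 0.563022·(0.710000)/(1.607185) = 0.511276;  |Δ| = 0.248724
F(0.511276) = 0.144804
z_3 = 0.511276 − 0.144804·(-0.248724)/(-0.418218) = 0.425158;  |Δ| = 0.086118
F(0.425158) = -0.042193
z_4 = 0.425158 − (-0.042193)·(-0.086118)/(-0.186997) = 0.444589;  |Δ| = 0.019431
F(0.444589) = 0.001779
z_5 = 0.444589 − 0.001779·(0.019431)/(0.043972) = 0.443803;  |Δ| = 0.000786
|z_5 − z_4| = 0.000786 < 10^{-2}

n = 5, z_n = 0.4438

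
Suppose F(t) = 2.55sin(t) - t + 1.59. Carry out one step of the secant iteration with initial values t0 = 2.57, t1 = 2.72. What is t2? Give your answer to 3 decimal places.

F(2.57) = 0.39948, F(2.72) = -0.08650
t2 = 2.72000 − (-0.08650)·(2.72000 − 2.57000) / (-0.08650 − 0.39948) = 2.72000 − (-0.01298)/(-0.48598) = 2.69330

2.693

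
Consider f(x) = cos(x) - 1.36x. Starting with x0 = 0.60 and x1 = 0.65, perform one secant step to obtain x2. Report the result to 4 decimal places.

f(0.60) = 0.009336, f(0.65) = -0.087916
x2 = 0.650000 − (-0.087916)·(0.650000 − 0.600000) / (-0.087916 − 0.009336) = 0.650000 − (-0.004396)/(-0.097252) = 0.604800

0.6048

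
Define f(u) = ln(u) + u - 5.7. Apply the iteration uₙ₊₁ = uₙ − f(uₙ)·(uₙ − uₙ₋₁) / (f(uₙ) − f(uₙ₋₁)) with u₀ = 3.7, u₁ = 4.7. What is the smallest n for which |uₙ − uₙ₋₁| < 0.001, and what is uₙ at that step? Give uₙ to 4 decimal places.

n = 4, uₙ = 4.2525

f(3.7) = -0.691667, f(4.7) = 0.547563
u₂ = 4.700000 − 0.547563·(1.000000)/(1.239230) = 4.258143;  |Δ| = 0.441857
f(4.258143) = 0.006976
u₃ = 4.258143 − 0.006976·(-0.441857)/(-0.540587) = 4.252441;  |Δ| = 0.005702
f(4.252441) = -0.000066
u₄ = 4.252441 − (-0.000066)·(-0.005702)/(-0.007042) = 4.252494;  |Δ| = 0.000053
|u₄ − u₃| = 0.000053 < 0.001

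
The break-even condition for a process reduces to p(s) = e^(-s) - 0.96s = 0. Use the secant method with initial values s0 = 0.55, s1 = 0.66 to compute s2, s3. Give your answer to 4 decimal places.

0.5825, 0.5820

p(0.55) = 0.048950, p(0.66) = -0.116749
s2 = 0.660000 − (-0.116749)·(0.660000 − 0.550000) / (-0.116749 − 0.048950) = 0.660000 − (-0.012842)/(-0.165698) = 0.582496
p(0.582496) = -0.000693
s3 = 0.582496 − (-0.000693)·(0.582496 − 0.660000) / (-0.000693 − (-0.116749)) = 0.582496 − (0.000054)/(0.116056) = 0.582033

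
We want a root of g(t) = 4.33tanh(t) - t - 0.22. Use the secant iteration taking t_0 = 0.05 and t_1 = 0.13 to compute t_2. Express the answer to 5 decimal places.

g(0.05) = -0.0536802, g(0.13) = 0.2097503
t_2 = 0.1300000 − 0.2097503·(0.1300000 − 0.0500000) / (0.2097503 − (-0.0536802)) = 0.1300000 − (0.0167800)/(0.2634305) = 0.0663019

0.06630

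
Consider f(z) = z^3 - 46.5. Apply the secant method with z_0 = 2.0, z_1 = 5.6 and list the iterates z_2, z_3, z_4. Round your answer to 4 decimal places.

f(2.0) = -38.500000, f(5.6) = 129.116000
z_2 = 5.600000 − 129.116000·(5.600000 − 2.000000) / (129.116000 − (-38.500000)) = 5.600000 − (464.817600)/(167.616000) = 2.826890
f(2.826890) = -23.909453
z_3 = 2.826890 − (-23.909453)·(2.826890 − 5.600000) / (-23.909453 − 129.116000) = 2.826890 − (66.303543)/(-153.025453) = 3.260174
f(3.260174) = -11.848462
z_4 = 3.260174 − (-11.848462)·(3.260174 − 2.826890) / (-11.848462 − (-23.909453)) = 3.260174 − (-5.133754)/(12.060991) = 3.685824

2.8269, 3.2602, 3.6858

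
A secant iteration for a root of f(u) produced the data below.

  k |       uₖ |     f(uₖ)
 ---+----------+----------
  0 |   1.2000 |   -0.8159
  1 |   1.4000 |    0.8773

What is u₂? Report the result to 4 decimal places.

1.2964

u₂ = 1.4000 − 0.8773·(1.4000 − 1.2000) / (0.8773 − (-0.8159))
   = 1.4000 − (0.175460)/(1.693200) = 1.296374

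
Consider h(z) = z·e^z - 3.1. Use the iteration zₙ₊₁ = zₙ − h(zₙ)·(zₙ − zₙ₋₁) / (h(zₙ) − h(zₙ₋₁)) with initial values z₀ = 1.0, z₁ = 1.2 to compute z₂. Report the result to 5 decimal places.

1.06031

h(1.0) = -0.3817182, h(1.2) = 0.8841403
z₂ = 1.2000000 − 0.8841403·(1.2000000 − 1.0000000) / (0.8841403 − (-0.3817182)) = 1.2000000 − (0.1768281)/(1.2658585) = 1.0603098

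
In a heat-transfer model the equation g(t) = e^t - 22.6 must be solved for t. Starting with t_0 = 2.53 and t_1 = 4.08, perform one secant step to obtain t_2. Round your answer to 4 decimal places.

2.8642

g(2.53) = -10.046494, g(4.08) = 36.545470
t_2 = 4.080000 − 36.545470·(4.080000 − 2.530000) / (36.545470 − (-10.046494)) = 4.080000 − (56.645478)/(46.591964) = 2.864222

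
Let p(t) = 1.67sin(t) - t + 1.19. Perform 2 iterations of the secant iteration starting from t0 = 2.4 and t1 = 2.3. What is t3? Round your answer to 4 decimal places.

p(2.4) = -0.081976, p(2.3) = 0.135328
t2 = 2.300000 − 0.135328·(2.300000 − 2.400000) / (0.135328 − (-0.081976)) = 2.300000 − (-0.013533)/(0.217304) = 2.362276
p(2.362276) = 0.001390
t3 = 2.362276 − 0.001390·(2.362276 − 2.300000) / (0.001390 − 0.135328) = 2.362276 − (0.000087)/(-0.133938) = 2.362922

2.3629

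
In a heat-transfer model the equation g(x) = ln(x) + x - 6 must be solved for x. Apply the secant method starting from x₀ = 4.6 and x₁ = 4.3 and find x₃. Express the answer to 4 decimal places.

g(4.6) = 0.126056, g(4.3) = -0.241385
x₂ = 4.300000 − (-0.241385)·(4.300000 − 4.600000) / (-0.241385 − 0.126056) = 4.300000 − (0.072415)/(-0.367441) = 4.497080
g(4.497080) = 0.000509
x₃ = 4.497080 − 0.000509·(4.497080 − 4.300000) / (0.000509 − (-0.241385)) = 4.497080 − (0.000100)/(0.241894) = 4.496666

4.4967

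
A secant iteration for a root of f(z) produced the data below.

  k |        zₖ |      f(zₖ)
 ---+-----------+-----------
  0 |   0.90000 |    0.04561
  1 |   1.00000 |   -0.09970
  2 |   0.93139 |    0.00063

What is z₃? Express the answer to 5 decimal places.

z₃ = 0.93139 − 0.00063·(0.93139 − 1.00000) / (0.00063 − (-0.09970))
   = 0.93139 − (-0.0000432)/(0.1003300) = 0.9318208

0.93182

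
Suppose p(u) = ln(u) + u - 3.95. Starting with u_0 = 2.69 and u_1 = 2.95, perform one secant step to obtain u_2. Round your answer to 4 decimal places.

2.8896

p(2.69) = -0.270459, p(2.95) = 0.081805
u_2 = 2.950000 − 0.081805·(2.950000 − 2.690000) / (0.081805 − (-0.270459)) = 2.950000 − (0.021269)/(0.352264) = 2.889621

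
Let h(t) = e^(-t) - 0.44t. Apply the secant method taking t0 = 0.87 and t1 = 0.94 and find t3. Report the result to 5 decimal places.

0.91252

h(0.87) = 0.0361515, h(0.94) = -0.0229722
t2 = 0.9400000 − (-0.0229722)·(0.9400000 − 0.8700000) / (-0.0229722 − 0.0361515) = 0.9400000 − (-0.0016081)/(-0.0591237) = 0.9128019
h(0.9128019) = -0.0002349
t3 = 0.9128019 − (-0.0002349)·(0.9128019 − 0.9400000) / (-0.0002349 − (-0.0229722)) = 0.9128019 − (0.0000064)/(0.0227373) = 0.9125210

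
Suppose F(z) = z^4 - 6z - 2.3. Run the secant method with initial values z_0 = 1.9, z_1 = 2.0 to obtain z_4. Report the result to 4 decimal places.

F(1.9) = -0.667900, F(2.0) = 1.700000
z_2 = 2.000000 − 1.700000·(2.000000 − 1.900000) / (1.700000 − (-0.667900)) = 2.000000 − (0.170000)/(2.367900) = 1.928206
F(1.928206) = -0.045863
z_3 = 1.928206 − (-0.045863)·(1.928206 − 2.000000) / (-0.045863 − 1.700000) = 1.928206 − (0.003293)/(-1.745863) = 1.930092
F(1.930092) = -0.003017
z_4 = 1.930092 − (-0.003017)·(1.930092 − 1.928206) / (-0.003017 − (-0.045863)) = 1.930092 − (-0.000006)/(0.042846) = 1.930225

1.9302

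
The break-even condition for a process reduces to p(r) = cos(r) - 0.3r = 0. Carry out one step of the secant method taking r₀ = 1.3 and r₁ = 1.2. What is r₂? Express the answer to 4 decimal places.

p(1.3) = -0.122501, p(1.2) = 0.002358
r₂ = 1.200000 − 0.002358·(1.200000 − 1.300000) / (0.002358 − (-0.122501)) = 1.200000 − (-0.000236)/(0.124859) = 1.201888

1.2019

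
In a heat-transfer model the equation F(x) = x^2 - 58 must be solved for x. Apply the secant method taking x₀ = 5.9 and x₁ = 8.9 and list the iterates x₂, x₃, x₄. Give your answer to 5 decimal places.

7.46689, 7.60409, 7.61589

F(5.9) = -23.1900000, F(8.9) = 21.2100000
x₂ = 8.9000000 − 21.2100000·(8.9000000 − 5.9000000) / (21.2100000 − (-23.1900000)) = 8.9000000 − (63.6300000)/(44.4000000) = 7.4668919
F(7.4668919) = -2.2455255
x₃ = 7.4668919 − (-2.2455255)·(7.4668919 − 8.9000000) / (-2.2455255 − 21.2100000) = 7.4668919 − (3.2180808)/(-23.4555255) = 7.6040912
F(7.6040912) = -0.1777977
x₄ = 7.6040912 − (-0.1777977)·(7.6040912 − 7.4668919) / (-0.1777977 − (-2.2455255)) = 7.6040912 − (-0.0243937)/(2.0677277) = 7.6158885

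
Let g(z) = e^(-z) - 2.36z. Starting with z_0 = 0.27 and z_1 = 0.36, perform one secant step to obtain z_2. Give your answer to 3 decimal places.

g(0.27) = 0.12618, g(0.36) = -0.15192
z_2 = 0.36000 − (-0.15192)·(0.36000 − 0.27000) / (-0.15192 − 0.12618) = 0.36000 − (-0.01367)/(-0.27810) = 0.31083

0.311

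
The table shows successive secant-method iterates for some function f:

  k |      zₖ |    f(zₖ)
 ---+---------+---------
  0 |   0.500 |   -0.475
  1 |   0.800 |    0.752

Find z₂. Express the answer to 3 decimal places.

z₂ = 0.800 − 0.752·(0.800 − 0.500) / (0.752 − (-0.475))
   = 0.800 − (0.22560)/(1.22700) = 0.61614

0.616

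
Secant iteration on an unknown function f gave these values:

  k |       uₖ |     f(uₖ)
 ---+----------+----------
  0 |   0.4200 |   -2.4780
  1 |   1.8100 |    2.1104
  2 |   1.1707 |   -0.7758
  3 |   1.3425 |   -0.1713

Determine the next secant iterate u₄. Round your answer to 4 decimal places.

1.3912

u₄ = 1.3425 − (-0.1713)·(1.3425 − 1.1707) / (-0.1713 − (-0.7758))
   = 1.3425 − (-0.029429)/(0.604500) = 1.391184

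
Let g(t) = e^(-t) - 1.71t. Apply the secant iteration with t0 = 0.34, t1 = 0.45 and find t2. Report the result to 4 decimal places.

0.3947

g(0.34) = 0.130370, g(0.45) = -0.131872
t2 = 0.450000 − (-0.131872)·(0.450000 − 0.340000) / (-0.131872 − 0.130370) = 0.450000 − (-0.014506)/(-0.262242) = 0.394685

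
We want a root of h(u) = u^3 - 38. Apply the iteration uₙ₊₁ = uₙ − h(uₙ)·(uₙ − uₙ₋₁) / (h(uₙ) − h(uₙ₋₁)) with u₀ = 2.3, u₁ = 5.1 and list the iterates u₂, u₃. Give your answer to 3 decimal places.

h(2.3) = -25.83300, h(5.1) = 94.65100
u₂ = 5.10000 − 94.65100·(5.10000 − 2.30000) / (94.65100 − (-25.83300)) = 5.10000 − (265.02280)/(120.48400) = 2.90035
h(2.90035) = -13.60220
u₃ = 2.90035 − (-13.60220)·(2.90035 − 5.10000) / (-13.60220 − 94.65100) = 2.90035 − (29.92011)/(-108.25320) = 3.17674

2.900, 3.177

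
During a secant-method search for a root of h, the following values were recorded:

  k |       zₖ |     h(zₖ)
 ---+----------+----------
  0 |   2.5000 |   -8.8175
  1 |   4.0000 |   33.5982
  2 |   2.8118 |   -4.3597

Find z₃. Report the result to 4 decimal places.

z₃ = 2.8118 − (-4.3597)·(2.8118 − 4.0000) / (-4.3597 − 33.5982)
   = 2.8118 − (5.180196)/(-37.957900) = 2.948272

2.9483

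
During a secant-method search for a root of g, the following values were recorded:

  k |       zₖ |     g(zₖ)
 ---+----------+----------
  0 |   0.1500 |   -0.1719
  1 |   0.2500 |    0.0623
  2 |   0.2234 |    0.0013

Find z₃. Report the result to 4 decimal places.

z₃ = 0.2234 − 0.0013·(0.2234 − 0.2500) / (0.0013 − 0.0623)
   = 0.2234 − (-0.000035)/(-0.061000) = 0.222833

0.2228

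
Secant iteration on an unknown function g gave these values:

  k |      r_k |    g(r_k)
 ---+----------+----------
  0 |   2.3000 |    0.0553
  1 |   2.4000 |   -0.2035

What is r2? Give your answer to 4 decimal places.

2.3214

r2 = 2.4000 − (-0.2035)·(2.4000 − 2.3000) / (-0.2035 − 0.0553)
   = 2.4000 − (-0.020350)/(-0.258800) = 2.321368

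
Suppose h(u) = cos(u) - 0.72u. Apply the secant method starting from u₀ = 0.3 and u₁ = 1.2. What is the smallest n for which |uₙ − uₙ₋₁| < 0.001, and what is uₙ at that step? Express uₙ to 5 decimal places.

n = 5, uₙ = 0.88238

h(0.3) = 0.7393365, h(1.2) = -0.5016422
u₂ = 1.2000000 − (-0.5016422)·(0.9000000)/(-1.2409787) = 0.8361920;  |Δ| = 0.3638080
h(0.8361920) = 0.0682354
u₃ = 0.8361920 − 0.0682354·(-0.3638080)/(0.5698776) = 0.8797532;  |Δ| = 0.0435612
h(0.8797532) = 0.0039190
u₄ = 0.8797532 − 0.0039190·(0.0435612)/(-0.0643164) = 0.8824076;  |Δ| = 0.0026543
h(0.8824076) = -0.0000397
u₅ = 0.8824076 − (-0.0000397)·(0.0026543)/(-0.0039587) = 0.8823809;  |Δ| = 0.0000266
|u₅ − u₄| = 0.0000266 < 0.001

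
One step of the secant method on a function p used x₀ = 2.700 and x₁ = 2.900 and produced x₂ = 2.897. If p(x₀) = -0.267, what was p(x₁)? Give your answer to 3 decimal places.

0.004

The secant line through (2.700, -0.267) and (2.900, p(x₁)) crosses zero at x₂ = 2.897.
So (2.700, -0.267), (2.900, p(x₁)), (2.897, 0) are collinear:
p(x₁) = -0.267 · (2.900 − 2.897) / (2.700 − 2.897) = -0.267 · (0.00300)/(-0.19700) = 0.00407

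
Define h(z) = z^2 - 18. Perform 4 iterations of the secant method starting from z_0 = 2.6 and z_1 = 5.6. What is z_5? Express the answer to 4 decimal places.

h(2.6) = -11.240000, h(5.6) = 13.360000
z_2 = 5.600000 − 13.360000·(5.600000 − 2.600000) / (13.360000 − (-11.240000)) = 5.600000 − (40.080000)/(24.600000) = 3.970732
h(3.970732) = -2.233290
z_3 = 3.970732 − (-2.233290)·(3.970732 − 5.600000) / (-2.233290 − 13.360000) = 3.970732 − (3.638628)/(-15.593290) = 4.204077
h(4.204077) = -0.325733
z_4 = 4.204077 − (-0.325733)·(4.204077 − 3.970732) / (-0.325733 − (-2.233290)) = 4.204077 − (-0.076008)/(1.907557) = 4.243923
h(4.243923) = 0.010886
z_5 = 4.243923 − 0.010886·(4.243923 − 4.204077) / (0.010886 − (-0.325733)) = 4.243923 − (0.000434)/(0.336618) = 4.242635

4.2426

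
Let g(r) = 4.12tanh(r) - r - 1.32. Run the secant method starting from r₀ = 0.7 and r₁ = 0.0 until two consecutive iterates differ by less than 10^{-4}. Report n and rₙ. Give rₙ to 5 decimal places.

g(0.7) = 0.4699952, g(0.0) = -1.3200000
r₂ = 0.0000000 − (-1.3200000)·(-0.7000000)/(-1.7899952) = 0.5162025;  |Δ| = 0.5162025
g(0.5162025) = 0.1198242
r₃ = 0.5162025 − 0.1198242·(0.5162025)/(1.4398242) = 0.4732434;  |Δ| = 0.0429591
g(0.4732434) = 0.0229193
r₄ = 0.4732434 − 0.0229193·(-0.0429591)/(-0.0969050) = 0.4630830;  |Δ| = 0.0101604
g(0.4630830) = -0.0007973
r₅ = 0.4630830 − (-0.0007973)·(-0.0101604)/(-0.0237166) = 0.4634246;  |Δ| = 0.0003416
g(0.4634246) = 0.0000049
r₆ = 0.4634246 − 0.0000049·(0.0003416)/(0.0008022) = 0.4634225;  |Δ| = 0.0000021
|r₆ − r₅| = 0.0000021 < 10^{-4}

n = 6, rₙ = 0.46342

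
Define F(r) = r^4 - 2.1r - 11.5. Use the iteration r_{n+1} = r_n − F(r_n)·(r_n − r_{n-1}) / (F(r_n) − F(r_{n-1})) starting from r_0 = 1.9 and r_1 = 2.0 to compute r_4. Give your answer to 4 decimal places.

F(1.9) = -2.457900, F(2.0) = 0.300000
r_2 = 2.000000 − 0.300000·(2.000000 − 1.900000) / (0.300000 − (-2.457900)) = 2.000000 − (0.030000)/(2.757900) = 1.989122
F(1.989122) = -0.022418
r_3 = 1.989122 − (-0.022418)·(1.989122 − 2.000000) / (-0.022418 − 0.300000) = 1.989122 − (0.000244)/(-0.322418) = 1.989879
F(1.989879) = -0.000182
r_4 = 1.989879 − (-0.000182)·(1.989879 − 1.989122) / (-0.000182 − (-0.022418)) = 1.989879 − (0.000000)/(0.022235) = 1.989885

1.9899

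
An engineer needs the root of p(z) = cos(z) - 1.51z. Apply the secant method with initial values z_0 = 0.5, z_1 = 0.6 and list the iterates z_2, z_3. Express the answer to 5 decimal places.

p(0.5) = 0.1225826, p(0.6) = -0.0806644
z_2 = 0.6000000 − (-0.0806644)·(0.6000000 − 0.5000000) / (-0.0806644 − 0.1225826) = 0.6000000 − (-0.0080664)/(-0.2032469) = 0.5603121
p(0.5603121) = 0.0010180
z_3 = 0.5603121 − 0.0010180·(0.5603121 − 0.6000000) / (0.0010180 − (-0.0806644)) = 0.5603121 − (-0.0000404)/(0.0816823) = 0.5608067

0.56031, 0.56081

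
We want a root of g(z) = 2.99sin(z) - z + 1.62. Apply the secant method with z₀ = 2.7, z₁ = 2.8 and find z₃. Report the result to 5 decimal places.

2.75296

g(2.7) = 0.1978658, g(2.8) = -0.1783854
z₂ = 2.8000000 − (-0.1783854)·(2.8000000 − 2.7000000) / (-0.1783854 − 0.1978658) = 2.8000000 − (-0.0178385)/(-0.3762513) = 2.7525888
g(2.7525888) = 0.0014194
z₃ = 2.7525888 − 0.0014194·(2.7525888 − 2.8000000) / (0.0014194 − (-0.1783854)) = 2.7525888 − (-0.0000673)/(0.1798048) = 2.7529630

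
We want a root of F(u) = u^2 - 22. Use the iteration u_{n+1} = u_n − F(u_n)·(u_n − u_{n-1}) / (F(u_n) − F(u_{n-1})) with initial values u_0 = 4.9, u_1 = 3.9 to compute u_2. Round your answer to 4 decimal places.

F(4.9) = 2.010000, F(3.9) = -6.790000
u_2 = 3.900000 − (-6.790000)·(3.900000 − 4.900000) / (-6.790000 − 2.010000) = 3.900000 − (6.790000)/(-8.800000) = 4.671591

4.6716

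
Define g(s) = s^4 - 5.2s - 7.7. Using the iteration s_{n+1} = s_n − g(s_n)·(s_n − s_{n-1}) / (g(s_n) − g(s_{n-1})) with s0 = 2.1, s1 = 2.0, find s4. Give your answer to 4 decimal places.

g(2.1) = 0.828100, g(2.0) = -2.100000
s2 = 2.000000 − (-2.100000)·(2.000000 − 2.100000) / (-2.100000 − 0.828100) = 2.000000 − (0.210000)/(-2.928100) = 2.071719
g(2.071719) = -0.051511
s3 = 2.071719 − (-0.051511)·(2.071719 − 2.000000) / (-0.051511 − (-2.100000)) = 2.071719 − (-0.003694)/(2.048489) = 2.073522
g(2.073522) = 0.003338
s4 = 2.073522 − 0.003338·(2.073522 − 2.071719) / (0.003338 − (-0.051511)) = 2.073522 − (0.000006)/(0.054849) = 2.073413

2.0734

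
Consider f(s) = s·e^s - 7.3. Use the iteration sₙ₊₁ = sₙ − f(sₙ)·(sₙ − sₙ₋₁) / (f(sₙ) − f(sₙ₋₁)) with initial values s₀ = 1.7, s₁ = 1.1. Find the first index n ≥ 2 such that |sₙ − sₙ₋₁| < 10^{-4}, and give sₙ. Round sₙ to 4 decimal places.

n = 6, sₙ = 1.5498

f(1.7) = 2.005711, f(1.1) = -3.995417
s₂ = 1.100000 − (-3.995417)·(-0.600000)/(-6.001128) = 1.499467;  |Δ| = 0.399467
f(1.499467) = -0.583440
s₃ = 1.499467 − (-0.583440)·(0.399467)/(3.411977) = 1.567774;  |Δ| = 0.068308
f(1.567774) = 0.218988
s₄ = 1.567774 − 0.218988·(0.068308)/(0.802428) = 1.549133;  |Δ| = 0.018642
f(1.549133) = -0.007634
s₅ = 1.549133 − (-0.007634)·(-0.018642)/(-0.226622) = 1.549761;  |Δ| = 0.000628
f(1.549761) = -0.000095
s₆ = 1.549761 − (-0.000095)·(0.000628)/(0.007538) = 1.549769;  |Δ| = 0.000008
|s₆ − s₅| = 0.000008 < 10^{-4}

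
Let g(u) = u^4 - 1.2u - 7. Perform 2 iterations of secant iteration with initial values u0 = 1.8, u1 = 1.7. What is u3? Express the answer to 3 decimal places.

g(1.8) = 1.33760, g(1.7) = -0.68790
u2 = 1.70000 − (-0.68790)·(1.70000 − 1.80000) / (-0.68790 − 1.33760) = 1.70000 − (0.06879)/(-2.02550) = 1.73396
g(1.73396) = -0.04097
u3 = 1.73396 − (-0.04097)·(1.73396 − 1.70000) / (-0.04097 − (-0.68790)) = 1.73396 − (-0.00139)/(0.64693) = 1.73611

1.736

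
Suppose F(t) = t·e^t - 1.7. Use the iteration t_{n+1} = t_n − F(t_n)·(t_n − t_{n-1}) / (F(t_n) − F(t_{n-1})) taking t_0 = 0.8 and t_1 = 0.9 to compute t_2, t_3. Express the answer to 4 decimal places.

0.7814, 0.7798

F(0.8) = 0.080433, F(0.9) = 0.513643
t_2 = 0.900000 − 0.513643·(0.900000 − 0.800000) / (0.513643 − 0.080433) = 0.900000 − (0.051364)/(0.433210) = 0.781433
F(0.781433) = 0.007120
t_3 = 0.781433 − 0.007120·(0.781433 − 0.900000) / (0.007120 − 0.513643) = 0.781433 − (-0.000844)/(-0.506523) = 0.779767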